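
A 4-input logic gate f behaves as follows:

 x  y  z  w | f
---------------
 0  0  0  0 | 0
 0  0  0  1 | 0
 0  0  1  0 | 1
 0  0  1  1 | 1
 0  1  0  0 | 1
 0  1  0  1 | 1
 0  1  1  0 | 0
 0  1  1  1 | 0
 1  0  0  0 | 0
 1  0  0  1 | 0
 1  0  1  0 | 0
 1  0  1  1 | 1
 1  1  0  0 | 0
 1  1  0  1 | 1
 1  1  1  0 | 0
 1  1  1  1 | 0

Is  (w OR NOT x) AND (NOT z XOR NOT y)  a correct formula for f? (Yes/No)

Test each input against both f and the formula:
  x=0, y=0, z=0, w=0: formula gives 0, f = 0 ✓
  x=0, y=0, z=0, w=1: formula gives 0, f = 0 ✓
  x=0, y=0, z=1, w=0: formula gives 1, f = 1 ✓
  x=0, y=0, z=1, w=1: formula gives 1, f = 1 ✓
  … (the remaining 12 rows also agree.)
No disagreement on any input; they are logically equivalent.

Yes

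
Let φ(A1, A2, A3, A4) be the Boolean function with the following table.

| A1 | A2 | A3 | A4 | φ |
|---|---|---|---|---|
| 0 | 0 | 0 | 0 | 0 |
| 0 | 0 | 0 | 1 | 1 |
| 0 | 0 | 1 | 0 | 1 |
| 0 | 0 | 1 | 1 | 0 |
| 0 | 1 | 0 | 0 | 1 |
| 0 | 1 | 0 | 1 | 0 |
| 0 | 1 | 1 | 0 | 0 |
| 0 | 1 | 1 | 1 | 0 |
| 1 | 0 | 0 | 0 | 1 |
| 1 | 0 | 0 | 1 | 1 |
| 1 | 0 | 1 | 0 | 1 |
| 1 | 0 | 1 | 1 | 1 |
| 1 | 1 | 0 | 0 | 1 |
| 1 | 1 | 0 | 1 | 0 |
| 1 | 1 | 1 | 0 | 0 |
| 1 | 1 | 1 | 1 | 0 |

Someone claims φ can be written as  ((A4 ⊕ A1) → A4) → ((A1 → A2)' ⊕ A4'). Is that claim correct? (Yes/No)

Test each input against both φ and the formula:
  A1=0, A2=0, A3=0, A4=0: formula gives 1, but φ = 0 ✗
A single disagreement suffices: at (0,0,0,0) they differ, so the formula does not compute φ.

No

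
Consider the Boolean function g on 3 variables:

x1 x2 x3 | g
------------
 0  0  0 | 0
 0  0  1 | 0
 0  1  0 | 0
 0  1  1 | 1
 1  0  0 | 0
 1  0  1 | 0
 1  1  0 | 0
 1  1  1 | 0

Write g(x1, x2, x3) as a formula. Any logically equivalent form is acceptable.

Only row (0,1,1) gives 1. That row's minterm ¬x1·x2·x3 is g directly.

g(x1, x2, x3) = (NOT x1 AND x2) AND x3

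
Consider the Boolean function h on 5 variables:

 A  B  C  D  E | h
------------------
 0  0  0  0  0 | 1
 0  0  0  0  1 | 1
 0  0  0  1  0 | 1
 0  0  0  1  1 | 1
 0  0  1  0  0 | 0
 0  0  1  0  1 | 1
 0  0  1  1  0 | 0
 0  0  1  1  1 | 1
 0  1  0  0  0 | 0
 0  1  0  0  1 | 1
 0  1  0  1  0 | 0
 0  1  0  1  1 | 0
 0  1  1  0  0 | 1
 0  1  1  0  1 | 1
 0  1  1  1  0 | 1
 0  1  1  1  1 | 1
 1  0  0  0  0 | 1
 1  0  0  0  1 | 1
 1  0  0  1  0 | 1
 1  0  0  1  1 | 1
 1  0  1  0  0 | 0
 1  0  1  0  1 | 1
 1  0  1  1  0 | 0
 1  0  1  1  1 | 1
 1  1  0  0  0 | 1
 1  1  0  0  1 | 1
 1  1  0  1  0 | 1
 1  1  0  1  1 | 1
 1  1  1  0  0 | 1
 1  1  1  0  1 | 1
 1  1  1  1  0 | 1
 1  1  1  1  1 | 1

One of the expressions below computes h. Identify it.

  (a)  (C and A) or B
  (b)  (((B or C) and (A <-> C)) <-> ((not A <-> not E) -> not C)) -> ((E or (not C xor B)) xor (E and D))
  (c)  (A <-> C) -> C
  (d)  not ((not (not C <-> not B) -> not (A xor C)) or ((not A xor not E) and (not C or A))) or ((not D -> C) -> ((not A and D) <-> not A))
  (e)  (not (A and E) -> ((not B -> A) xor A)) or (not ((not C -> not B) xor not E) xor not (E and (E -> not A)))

b

(a) fails at (0,0,0,0,0): the formula yields 0, h is 1.
(c) fails at (0,0,0,0,0): the formula yields 0, h is 1.
(d) fails at (0,0,1,0,0): the formula yields 1, h is 0.
(e) fails at (0,0,0,0,0): the formula yields 0, h is 1.
That leaves (b). Evaluating it on every row reproduces the table of h exactly.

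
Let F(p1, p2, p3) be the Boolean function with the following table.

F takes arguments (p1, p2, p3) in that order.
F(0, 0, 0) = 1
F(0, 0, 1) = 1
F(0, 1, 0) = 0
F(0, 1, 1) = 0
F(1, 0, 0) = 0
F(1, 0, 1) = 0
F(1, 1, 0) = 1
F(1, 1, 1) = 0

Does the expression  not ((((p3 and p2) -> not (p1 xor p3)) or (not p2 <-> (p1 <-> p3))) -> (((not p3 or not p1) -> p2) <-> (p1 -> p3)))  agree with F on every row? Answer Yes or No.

Yes

Test each input against both F and the formula:
  p1=0, p2=0, p3=0: formula gives 1, F = 1 ✓
  p1=0, p2=0, p3=1: formula gives 1, F = 1 ✓
  p1=0, p2=1, p3=0: formula gives 0, F = 0 ✓
  p1=0, p2=1, p3=1: formula gives 0, F = 0 ✓
  p1=1, p2=0, p3=0: formula gives 0, F = 0 ✓
  …and likewise for the remaining 3 rows.
No disagreement on any input; they are logically equivalent.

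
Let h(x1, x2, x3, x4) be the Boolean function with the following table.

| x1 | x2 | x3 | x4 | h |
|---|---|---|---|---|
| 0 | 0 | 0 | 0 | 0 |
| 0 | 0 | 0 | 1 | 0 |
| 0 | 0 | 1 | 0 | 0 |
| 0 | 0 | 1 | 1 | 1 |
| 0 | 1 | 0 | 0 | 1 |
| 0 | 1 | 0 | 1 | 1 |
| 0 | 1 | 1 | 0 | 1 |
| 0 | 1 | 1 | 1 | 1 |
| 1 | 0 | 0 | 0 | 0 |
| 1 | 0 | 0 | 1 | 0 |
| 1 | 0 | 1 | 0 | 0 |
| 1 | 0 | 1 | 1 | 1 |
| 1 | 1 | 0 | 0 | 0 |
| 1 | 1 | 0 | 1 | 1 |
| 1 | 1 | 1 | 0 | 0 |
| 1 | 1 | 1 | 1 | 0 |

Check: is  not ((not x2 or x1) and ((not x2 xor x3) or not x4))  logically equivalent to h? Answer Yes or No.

Test each input against both h and the formula:
  x1=0, x2=0, x3=0, x4=0: formula gives 0, h = 0 ✓
  x1=0, x2=0, x3=0, x4=1: formula gives 0, h = 0 ✓
  x1=0, x2=0, x3=1, x4=0: formula gives 0, h = 0 ✓
  x1=0, x2=0, x3=1, x4=1: formula gives 1, h = 1 ✓
  …and likewise for the remaining 12 rows.
All 16 rows match — the expression computes h exactly.

Yes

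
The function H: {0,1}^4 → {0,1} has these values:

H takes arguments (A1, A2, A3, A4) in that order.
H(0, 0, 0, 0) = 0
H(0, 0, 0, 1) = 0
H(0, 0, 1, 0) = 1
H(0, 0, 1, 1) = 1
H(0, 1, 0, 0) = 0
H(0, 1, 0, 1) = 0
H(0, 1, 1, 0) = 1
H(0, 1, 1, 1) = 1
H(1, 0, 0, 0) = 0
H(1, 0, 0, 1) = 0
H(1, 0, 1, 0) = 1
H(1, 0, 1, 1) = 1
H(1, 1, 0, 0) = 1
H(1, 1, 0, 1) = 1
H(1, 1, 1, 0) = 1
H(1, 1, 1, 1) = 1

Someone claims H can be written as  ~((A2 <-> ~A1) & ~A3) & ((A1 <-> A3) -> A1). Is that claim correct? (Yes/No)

Evaluate ~((A2 <-> ~A1) & ~A3) & ((A1 <-> A3) -> A1) on each row and compare to H:
  A1=0, A2=0, A3=0, A4=0: formula gives 0, H = 0 ✓
  A1=0, A2=0, A3=0, A4=1: formula gives 0, H = 0 ✓
  A1=0, A2=0, A3=1, A4=0: formula gives 1, H = 1 ✓
  A1=0, A2=0, A3=1, A4=1: formula gives 1, H = 1 ✓
  … (the remaining 12 rows also agree.)
Every row agrees, so the formula is equivalent.

Yes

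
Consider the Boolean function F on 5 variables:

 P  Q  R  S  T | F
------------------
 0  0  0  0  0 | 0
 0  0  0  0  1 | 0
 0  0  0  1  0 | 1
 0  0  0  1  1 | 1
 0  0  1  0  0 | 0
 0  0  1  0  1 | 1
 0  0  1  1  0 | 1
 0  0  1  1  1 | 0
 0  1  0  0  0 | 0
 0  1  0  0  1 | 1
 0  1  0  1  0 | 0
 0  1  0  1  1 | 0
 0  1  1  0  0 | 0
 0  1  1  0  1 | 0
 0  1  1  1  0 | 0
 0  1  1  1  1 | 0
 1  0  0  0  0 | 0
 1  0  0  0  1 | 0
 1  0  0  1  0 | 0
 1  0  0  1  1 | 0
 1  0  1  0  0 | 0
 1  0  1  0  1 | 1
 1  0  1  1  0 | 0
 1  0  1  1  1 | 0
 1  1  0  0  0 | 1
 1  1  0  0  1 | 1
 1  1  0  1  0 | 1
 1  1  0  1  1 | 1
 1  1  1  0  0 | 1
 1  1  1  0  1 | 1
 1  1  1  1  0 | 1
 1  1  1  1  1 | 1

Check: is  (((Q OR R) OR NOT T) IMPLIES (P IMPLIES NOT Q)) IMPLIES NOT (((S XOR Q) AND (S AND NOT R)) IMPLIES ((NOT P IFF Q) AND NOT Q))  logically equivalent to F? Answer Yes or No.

No

Evaluate (((Q OR R) OR NOT T) IMPLIES (P IMPLIES NOT Q)) IMPLIES NOT (((S XOR Q) AND (S AND NOT R)) IMPLIES ((NOT P IFF Q) AND NOT Q)) on each row and compare to F:
  P=0, Q=0, R=0, S=0, T=0: formula gives 0, F = 0 ✓
  P=0, Q=0, R=0, S=0, T=1: formula gives 0, F = 0 ✓
  P=0, Q=0, R=0, S=1, T=0: formula gives 1, F = 1 ✓
  P=0, Q=0, R=0, S=1, T=1: formula gives 1, F = 1 ✓
  …
  P=0, Q=0, R=1, S=0, T=1: formula gives 0, but F = 1 ✗
Since they disagree at (0,0,1,0,1), the expression is not a correct formula for F.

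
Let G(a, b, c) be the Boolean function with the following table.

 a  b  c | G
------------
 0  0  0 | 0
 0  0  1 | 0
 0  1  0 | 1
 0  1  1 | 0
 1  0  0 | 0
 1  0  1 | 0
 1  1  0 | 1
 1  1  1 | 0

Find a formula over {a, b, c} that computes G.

Collect the rows where G=1 — (0,1,0), (1,1,0) — and write one minterm per row: ¬a·b·¬c, a·b·¬c. Their union (logical OR) reproduces the table exactly.

G(a, b, c) = ((a' · b) · c') + ((a · b) · c')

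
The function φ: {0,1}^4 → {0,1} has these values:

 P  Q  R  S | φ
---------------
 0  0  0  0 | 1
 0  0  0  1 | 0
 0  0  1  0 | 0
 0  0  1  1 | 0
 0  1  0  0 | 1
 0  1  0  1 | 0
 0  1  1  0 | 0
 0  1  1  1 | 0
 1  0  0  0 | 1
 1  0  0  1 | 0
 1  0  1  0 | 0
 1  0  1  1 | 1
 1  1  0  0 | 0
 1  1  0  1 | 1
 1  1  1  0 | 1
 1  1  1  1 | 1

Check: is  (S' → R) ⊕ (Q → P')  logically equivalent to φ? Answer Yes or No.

Check the formula against φ row by row:
  P=0, Q=0, R=0, S=0: formula gives 1, φ = 1 ✓
  P=0, Q=0, R=0, S=1: formula gives 0, φ = 0 ✓
  P=0, Q=0, R=1, S=0: formula gives 0, φ = 0 ✓
  P=0, Q=0, R=1, S=1: formula gives 0, φ = 0 ✓
  …
  P=1, Q=0, R=1, S=1: formula gives 0, but φ = 1 ✗
Row (1,0,1,1) is a counterexample, so the formula is not equivalent to φ.

No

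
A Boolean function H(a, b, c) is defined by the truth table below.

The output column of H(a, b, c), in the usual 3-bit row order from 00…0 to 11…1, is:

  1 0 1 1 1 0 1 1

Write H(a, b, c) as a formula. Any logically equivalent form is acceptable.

H is 0 on only 2 rows — (0,0,1), (1,0,1). Writing each as a minterm (¬a·¬b·c, a·¬b·c) and OR-ing them characterizes exactly where H=0, so H is the negation of that disjunction.

H(a, b, c) = not (((not a and not b) and c) or ((a and not b) and c))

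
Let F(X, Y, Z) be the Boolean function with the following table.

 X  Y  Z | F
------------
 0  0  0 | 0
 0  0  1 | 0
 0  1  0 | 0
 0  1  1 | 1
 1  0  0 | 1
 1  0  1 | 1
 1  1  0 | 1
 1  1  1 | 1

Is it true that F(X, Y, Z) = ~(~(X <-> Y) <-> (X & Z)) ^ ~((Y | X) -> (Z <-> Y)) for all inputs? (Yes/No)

Test each input against both F and the formula:
  X=0, Y=0, Z=0: formula gives 0, F = 0 ✓
  X=0, Y=0, Z=1: formula gives 0, F = 0 ✓
  X=0, Y=1, Z=0: formula gives 0, F = 0 ✓
  X=0, Y=1, Z=1: formula gives 1, F = 1 ✓
  X=1, Y=0, Z=0: formula gives 1, F = 1 ✓
  … (the remaining 3 rows also agree.)
All 8 rows match — the expression computes F exactly.

Yes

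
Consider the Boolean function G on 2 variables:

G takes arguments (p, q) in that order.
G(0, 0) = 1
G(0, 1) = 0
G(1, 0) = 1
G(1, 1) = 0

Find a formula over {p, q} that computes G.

G(p, q) = (¬p ∧ ¬q) ∨ (p ∧ ¬q)

The 1-rows are (0,0), (1,0). Each contributes one minterm — ¬p·¬q; p·¬q — and their disjunction is a sum-of-products form of G.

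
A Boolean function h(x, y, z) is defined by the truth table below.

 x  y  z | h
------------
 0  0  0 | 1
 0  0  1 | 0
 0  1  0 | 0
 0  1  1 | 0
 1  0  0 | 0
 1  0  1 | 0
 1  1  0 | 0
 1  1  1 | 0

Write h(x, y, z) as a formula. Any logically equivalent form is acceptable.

The output is 1 only when every input is 0 — NOR of all inputs.

h(x, y, z) = ~((x | y) | z)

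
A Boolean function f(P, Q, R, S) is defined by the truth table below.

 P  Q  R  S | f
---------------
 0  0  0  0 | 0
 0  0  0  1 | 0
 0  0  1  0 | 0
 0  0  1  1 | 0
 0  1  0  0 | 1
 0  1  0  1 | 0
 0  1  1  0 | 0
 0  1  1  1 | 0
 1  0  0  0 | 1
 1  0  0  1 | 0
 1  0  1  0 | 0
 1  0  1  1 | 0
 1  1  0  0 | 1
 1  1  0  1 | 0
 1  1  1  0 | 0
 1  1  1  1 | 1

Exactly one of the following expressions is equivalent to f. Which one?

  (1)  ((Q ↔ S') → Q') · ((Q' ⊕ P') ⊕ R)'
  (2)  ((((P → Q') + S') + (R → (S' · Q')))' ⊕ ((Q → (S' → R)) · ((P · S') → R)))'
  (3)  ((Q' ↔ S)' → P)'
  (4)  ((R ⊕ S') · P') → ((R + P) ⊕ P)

2

(1) disagrees with f on (0,0,0,0) (formula → 1, table → 0); rule it out.
(3) disagrees with f on (0,0,0,0) (formula → 1, table → 0); rule it out.
(4) disagrees with f on (0,0,0,1) (formula → 1, table → 0); rule it out.
(2) is the remaining candidate, and it agrees with f on all 16 inputs.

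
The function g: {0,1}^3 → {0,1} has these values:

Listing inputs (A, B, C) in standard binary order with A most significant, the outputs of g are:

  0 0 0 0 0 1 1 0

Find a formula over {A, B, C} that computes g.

The 1-rows are (1,0,1), (1,1,0). Each contributes one minterm — A·¬B·C; A·B·¬C — and their disjunction is a sum-of-products form of g.

g(A, B, C) = ((A & ~B) & C) | ((A & B) & ~C)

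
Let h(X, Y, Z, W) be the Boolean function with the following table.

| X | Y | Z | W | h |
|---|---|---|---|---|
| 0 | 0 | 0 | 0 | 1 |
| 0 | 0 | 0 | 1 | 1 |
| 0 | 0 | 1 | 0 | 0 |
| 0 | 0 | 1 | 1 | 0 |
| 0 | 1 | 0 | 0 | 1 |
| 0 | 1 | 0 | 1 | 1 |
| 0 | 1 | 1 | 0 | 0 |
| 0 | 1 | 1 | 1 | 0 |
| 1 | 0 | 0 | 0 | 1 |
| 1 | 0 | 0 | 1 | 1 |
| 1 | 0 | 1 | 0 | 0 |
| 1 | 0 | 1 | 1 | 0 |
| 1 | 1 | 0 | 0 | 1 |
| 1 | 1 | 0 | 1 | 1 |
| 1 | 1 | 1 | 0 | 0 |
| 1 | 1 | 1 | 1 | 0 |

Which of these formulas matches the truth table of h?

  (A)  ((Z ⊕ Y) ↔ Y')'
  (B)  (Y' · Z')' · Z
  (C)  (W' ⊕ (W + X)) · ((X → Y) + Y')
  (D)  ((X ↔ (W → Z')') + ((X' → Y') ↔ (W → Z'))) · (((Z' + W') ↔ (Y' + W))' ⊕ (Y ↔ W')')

A

(B): at (0,0,0,0) it gives 0, but h = 1 — eliminated.
(C): at (0,0,1,0) it gives 1, but h = 0 — eliminated.
(D): at (0,0,0,1) it gives 0, but h = 1 — eliminated.
Only (A) survives; checking it on all 16 rows confirms it matches h.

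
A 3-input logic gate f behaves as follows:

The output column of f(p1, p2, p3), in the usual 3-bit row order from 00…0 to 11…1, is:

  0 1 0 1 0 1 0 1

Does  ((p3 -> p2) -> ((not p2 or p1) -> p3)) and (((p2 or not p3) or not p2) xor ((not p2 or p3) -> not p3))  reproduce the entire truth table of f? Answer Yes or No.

Yes

Check the formula against f row by row:
  p1=0, p2=0, p3=0: formula gives 0, f = 0 ✓
  p1=0, p2=0, p3=1: formula gives 1, f = 1 ✓
  p1=0, p2=1, p3=0: formula gives 0, f = 0 ✓
  p1=0, p2=1, p3=1: formula gives 1, f = 1 ✓
  p1=1, p2=0, p3=0: formula gives 0, f = 0 ✓
  … (the remaining 3 rows also agree.)
Every row agrees, so the formula is equivalent.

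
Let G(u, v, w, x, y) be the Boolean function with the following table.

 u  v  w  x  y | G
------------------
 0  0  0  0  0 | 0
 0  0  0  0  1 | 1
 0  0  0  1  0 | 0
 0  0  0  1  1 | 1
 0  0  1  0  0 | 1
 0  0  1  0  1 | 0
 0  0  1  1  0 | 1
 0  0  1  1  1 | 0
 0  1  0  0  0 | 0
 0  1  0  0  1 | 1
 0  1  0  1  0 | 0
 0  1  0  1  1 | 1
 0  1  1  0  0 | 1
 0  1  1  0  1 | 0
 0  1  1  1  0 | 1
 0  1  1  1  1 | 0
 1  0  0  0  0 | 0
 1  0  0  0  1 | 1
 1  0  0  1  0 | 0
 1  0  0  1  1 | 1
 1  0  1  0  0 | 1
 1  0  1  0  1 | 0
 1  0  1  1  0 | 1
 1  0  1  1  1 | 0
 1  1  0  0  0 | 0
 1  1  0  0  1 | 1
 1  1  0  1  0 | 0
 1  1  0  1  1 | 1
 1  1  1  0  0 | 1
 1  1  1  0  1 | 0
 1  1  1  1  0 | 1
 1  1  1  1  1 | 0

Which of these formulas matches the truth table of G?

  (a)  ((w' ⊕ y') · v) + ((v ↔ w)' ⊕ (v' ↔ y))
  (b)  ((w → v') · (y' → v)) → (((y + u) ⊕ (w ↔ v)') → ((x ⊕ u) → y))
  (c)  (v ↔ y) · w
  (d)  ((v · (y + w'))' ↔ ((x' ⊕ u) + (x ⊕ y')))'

a

(b) disagrees with G on (0,0,0,0,0) (formula → 1, table → 0); rule it out.
(c) disagrees with G on (0,0,0,0,1) (formula → 0, table → 1); rule it out.
(d) disagrees with G on (0,0,0,0,1) (formula → 0, table → 1); rule it out.
Only (a) survives; checking it on all 32 rows confirms it matches G.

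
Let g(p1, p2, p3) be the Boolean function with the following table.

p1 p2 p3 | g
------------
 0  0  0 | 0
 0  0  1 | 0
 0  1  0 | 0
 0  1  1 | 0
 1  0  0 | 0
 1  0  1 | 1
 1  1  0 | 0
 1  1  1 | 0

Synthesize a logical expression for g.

Only row (1,0,1) gives 1. That row's minterm p1·¬p2·p3 is g directly.

g(p1, p2, p3) = (p1 & ~p2) & p3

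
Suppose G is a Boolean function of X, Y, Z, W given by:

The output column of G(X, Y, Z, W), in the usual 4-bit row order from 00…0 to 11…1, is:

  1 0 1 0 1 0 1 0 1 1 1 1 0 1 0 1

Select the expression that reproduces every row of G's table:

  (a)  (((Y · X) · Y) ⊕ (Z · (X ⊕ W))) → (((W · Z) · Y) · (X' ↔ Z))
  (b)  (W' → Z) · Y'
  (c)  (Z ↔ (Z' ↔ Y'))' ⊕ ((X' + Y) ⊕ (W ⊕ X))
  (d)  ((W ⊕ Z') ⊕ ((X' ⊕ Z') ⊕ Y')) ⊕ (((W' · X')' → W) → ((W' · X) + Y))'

(a): at (0,0,0,1) it gives 1, but G = 0 — eliminated.
(b): at (0,0,0,0) it gives 0, but G = 1 — eliminated.
(c): at (0,0,0,0) it gives 0, but G = 1 — eliminated.
Only (d) survives; checking it on all 16 rows confirms it matches G.

d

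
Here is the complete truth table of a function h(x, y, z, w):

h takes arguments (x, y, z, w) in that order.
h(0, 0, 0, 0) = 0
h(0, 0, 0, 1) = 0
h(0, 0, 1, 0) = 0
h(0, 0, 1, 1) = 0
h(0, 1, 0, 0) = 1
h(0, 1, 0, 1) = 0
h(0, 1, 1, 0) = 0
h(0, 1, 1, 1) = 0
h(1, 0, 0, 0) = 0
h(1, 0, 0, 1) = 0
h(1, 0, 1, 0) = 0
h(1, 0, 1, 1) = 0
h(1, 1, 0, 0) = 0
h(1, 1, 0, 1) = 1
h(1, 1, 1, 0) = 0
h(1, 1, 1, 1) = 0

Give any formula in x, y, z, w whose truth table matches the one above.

The 1-rows are (0,1,0,0), (1,1,0,1). Each contributes one minterm — ¬x·y·¬z·¬w; x·y·¬z·w — and their disjunction is a sum-of-products form of h.

h(x, y, z, w) = (((not x and y) and not z) and not w) or (((x and y) and not z) and w)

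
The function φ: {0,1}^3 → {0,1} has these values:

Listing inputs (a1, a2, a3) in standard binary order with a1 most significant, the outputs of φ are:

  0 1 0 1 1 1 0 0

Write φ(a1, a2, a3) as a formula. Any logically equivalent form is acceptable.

The 1-rows are (0,0,1), (0,1,1), (1,0,0), (1,0,1). Each contributes one minterm — ¬a1·¬a2·a3; ¬a1·a2·a3; a1·¬a2·¬a3; a1·¬a2·a3 — and their disjunction is a sum-of-products form of φ.

φ(a1, a2, a3) = ((((~a1 & ~a2) & a3) | ((~a1 & a2) & a3)) | ((a1 & ~a2) & ~a3)) | ((a1 & ~a2) & a3)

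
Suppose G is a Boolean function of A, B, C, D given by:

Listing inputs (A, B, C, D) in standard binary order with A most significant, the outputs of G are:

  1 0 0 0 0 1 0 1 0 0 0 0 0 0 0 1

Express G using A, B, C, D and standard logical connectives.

G(A, B, C, D) = (((((~A & ~B) & ~C) & ~D) | (((~A & B) & ~C) & D)) | (((~A & B) & C) & D)) | (((A & B) & C) & D)

Collect the rows where G=1 — (0,0,0,0), (0,1,0,1), (0,1,1,1), (1,1,1,1) — and write one minterm per row: ¬A·¬B·¬C·¬D, ¬A·B·¬C·D, ¬A·B·C·D, A·B·C·D. Their union (logical OR) reproduces the table exactly.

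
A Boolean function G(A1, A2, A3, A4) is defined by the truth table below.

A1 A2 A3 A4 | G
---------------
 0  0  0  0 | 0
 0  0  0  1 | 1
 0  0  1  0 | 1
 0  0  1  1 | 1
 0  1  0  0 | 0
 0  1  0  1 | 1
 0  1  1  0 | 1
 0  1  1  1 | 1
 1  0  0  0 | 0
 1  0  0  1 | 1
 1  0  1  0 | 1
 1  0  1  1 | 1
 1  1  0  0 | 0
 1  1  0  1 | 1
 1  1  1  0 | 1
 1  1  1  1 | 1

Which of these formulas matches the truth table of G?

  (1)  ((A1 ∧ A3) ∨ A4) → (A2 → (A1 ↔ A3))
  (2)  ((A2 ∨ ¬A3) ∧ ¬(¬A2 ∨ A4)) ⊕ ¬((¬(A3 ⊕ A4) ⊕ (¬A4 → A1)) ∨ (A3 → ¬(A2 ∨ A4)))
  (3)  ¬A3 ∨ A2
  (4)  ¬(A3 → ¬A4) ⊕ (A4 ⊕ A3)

(1) fails at (0,0,0,0): the formula yields 1, G is 0.
(2) fails at (0,0,0,1): the formula yields 0, G is 1.
(3) fails at (0,0,0,0): the formula yields 1, G is 0.
Only (4) survives; checking it on all 16 rows confirms it matches G.

4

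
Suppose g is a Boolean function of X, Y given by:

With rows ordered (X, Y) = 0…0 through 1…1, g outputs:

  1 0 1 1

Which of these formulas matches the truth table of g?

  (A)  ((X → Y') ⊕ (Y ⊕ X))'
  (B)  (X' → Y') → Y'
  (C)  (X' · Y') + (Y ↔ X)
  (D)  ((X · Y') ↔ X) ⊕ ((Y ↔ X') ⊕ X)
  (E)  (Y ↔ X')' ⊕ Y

D

(A): at (0,0) it gives 0, but g = 1 — eliminated.
(B): at (0,1) it gives 1, but g = 0 — eliminated.
(C): at (1,0) it gives 0, but g = 1 — eliminated.
(E): at (0,1) it gives 1, but g = 0 — eliminated.
That leaves (D). Evaluating it on every row reproduces the table of g exactly.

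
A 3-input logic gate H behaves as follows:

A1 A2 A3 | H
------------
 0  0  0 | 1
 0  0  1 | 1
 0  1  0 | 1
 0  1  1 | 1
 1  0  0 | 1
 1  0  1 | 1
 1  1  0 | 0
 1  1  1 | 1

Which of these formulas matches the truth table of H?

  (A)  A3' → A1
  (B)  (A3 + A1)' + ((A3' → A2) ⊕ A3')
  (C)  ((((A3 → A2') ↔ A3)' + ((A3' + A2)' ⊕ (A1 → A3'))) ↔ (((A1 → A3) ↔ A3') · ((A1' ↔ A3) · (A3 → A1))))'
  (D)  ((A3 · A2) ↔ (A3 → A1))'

(A): at (0,0,0) it gives 0, but H = 1 — eliminated.
(C): at (0,0,1) it gives 0, but H = 1 — eliminated.
(D): at (0,0,1) it gives 0, but H = 1 — eliminated.
Only (B) survives; checking it on all 8 rows confirms it matches H.

B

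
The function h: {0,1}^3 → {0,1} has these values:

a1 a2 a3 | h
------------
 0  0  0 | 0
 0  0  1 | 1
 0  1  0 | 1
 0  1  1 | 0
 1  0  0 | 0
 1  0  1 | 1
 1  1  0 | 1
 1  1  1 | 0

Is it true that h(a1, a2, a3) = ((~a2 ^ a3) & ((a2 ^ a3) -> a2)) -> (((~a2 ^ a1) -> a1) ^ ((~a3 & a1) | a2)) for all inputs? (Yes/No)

Yes

Test each input against both h and the formula:
  a1=0, a2=0, a3=0: formula gives 0, h = 0 ✓
  a1=0, a2=0, a3=1: formula gives 1, h = 1 ✓
  a1=0, a2=1, a3=0: formula gives 1, h = 1 ✓
  a1=0, a2=1, a3=1: formula gives 0, h = 0 ✓
  a1=1, a2=0, a3=0: formula gives 0, h = 0 ✓
  … (the remaining 3 rows also agree.)
All 8 rows match — the expression computes h exactly.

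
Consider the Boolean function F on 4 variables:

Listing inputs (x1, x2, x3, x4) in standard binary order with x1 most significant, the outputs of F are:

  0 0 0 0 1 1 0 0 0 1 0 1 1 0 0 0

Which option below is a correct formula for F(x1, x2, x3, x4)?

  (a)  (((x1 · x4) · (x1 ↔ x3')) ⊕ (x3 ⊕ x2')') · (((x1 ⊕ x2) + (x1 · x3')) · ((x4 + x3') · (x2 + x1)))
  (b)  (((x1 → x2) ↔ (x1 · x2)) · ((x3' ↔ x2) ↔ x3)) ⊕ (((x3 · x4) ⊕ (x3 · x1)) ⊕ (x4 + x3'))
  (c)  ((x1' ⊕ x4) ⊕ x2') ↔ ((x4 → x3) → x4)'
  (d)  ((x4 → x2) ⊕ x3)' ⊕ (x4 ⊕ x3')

a

(b): at (0,0,0,0) it gives 1, but F = 0 — eliminated.
(c): at (0,1,1,0) it gives 1, but F = 0 — eliminated.
(d): at (0,0,0,0) it gives 1, but F = 0 — eliminated.
That leaves (a). Evaluating it on every row reproduces the table of F exactly.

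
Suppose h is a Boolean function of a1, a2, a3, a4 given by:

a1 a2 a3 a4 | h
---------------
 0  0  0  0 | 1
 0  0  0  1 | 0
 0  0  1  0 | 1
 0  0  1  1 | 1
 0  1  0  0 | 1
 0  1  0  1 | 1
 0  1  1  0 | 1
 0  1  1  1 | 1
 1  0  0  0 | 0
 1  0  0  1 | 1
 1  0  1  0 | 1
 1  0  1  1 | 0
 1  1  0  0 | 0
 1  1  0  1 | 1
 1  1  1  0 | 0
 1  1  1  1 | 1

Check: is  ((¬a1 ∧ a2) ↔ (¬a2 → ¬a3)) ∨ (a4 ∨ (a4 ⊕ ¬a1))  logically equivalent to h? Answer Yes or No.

Test each input against both h and the formula:
  a1=0, a2=0, a3=0, a4=0: formula gives 1, h = 1 ✓
  a1=0, a2=0, a3=0, a4=1: formula gives 1, but h = 0 ✗
A single disagreement suffices: at (0,0,0,1) they differ, so the formula does not compute h.

No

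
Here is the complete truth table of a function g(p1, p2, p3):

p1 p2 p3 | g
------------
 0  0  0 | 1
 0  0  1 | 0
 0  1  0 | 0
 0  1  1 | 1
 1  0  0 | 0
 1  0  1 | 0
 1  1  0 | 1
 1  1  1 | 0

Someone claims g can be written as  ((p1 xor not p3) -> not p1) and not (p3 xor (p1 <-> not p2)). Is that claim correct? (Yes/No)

Evaluate ((p1 xor not p3) -> not p1) and not (p3 xor (p1 <-> not p2)) on each row and compare to g:
  p1=0, p2=0, p3=0: formula gives 1, g = 1 ✓
  p1=0, p2=0, p3=1: formula gives 0, g = 0 ✓
  p1=0, p2=1, p3=0: formula gives 0, g = 0 ✓
  p1=0, p2=1, p3=1: formula gives 1, g = 1 ✓
  p1=1, p2=0, p3=0: formula gives 0, g = 0 ✓
  …and likewise for the remaining 3 rows.
No disagreement on any input; they are logically equivalent.

Yes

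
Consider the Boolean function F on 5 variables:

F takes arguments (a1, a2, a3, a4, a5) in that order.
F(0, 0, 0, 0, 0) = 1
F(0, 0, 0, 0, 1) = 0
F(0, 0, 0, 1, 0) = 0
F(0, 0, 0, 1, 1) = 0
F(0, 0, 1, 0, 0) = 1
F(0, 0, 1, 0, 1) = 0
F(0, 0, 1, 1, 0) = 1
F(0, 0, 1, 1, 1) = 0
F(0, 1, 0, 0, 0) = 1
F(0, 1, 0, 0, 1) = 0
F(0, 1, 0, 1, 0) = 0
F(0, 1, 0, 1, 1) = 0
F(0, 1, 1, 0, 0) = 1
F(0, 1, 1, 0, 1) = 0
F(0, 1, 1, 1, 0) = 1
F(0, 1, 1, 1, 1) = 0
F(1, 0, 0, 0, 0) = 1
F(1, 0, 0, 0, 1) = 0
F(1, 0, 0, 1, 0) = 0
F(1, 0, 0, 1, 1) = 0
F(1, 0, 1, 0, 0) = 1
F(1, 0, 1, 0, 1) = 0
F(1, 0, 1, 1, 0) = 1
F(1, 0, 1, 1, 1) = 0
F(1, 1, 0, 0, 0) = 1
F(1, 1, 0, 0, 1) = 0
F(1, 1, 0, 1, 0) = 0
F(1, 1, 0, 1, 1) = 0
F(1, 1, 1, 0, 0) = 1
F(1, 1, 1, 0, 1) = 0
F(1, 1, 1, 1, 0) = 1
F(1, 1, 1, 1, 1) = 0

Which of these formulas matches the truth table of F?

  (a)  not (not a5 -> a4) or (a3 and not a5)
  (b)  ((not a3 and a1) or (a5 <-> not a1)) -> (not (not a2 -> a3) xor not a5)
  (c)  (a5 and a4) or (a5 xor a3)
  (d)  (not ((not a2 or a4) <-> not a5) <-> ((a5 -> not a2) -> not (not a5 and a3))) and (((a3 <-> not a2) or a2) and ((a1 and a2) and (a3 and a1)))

a

(b): at (0,0,0,0,1) it gives 1, but F = 0 — eliminated.
(c): at (0,0,0,0,0) it gives 0, but F = 1 — eliminated.
(d): at (0,0,0,0,0) it gives 0, but F = 1 — eliminated.
(a) is the remaining candidate, and it agrees with F on all 32 inputs.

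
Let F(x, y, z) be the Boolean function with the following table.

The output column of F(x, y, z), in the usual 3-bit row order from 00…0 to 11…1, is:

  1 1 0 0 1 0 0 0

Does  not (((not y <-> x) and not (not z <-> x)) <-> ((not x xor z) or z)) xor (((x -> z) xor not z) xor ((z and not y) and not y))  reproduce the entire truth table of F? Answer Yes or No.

No

Check the formula against F row by row:
  x=0, y=0, z=0: formula gives 1, F = 1 ✓
  x=0, y=0, z=1: formula gives 1, F = 1 ✓
  x=0, y=1, z=0: formula gives 0, F = 0 ✓
  x=0, y=1, z=1: formula gives 0, F = 0 ✓
  x=1, y=0, z=0: formula gives 1, F = 1 ✓
  …
  x=1, y=1, z=0: formula gives 1, but F = 0 ✗
Row (1,1,0) is a counterexample, so the formula is not equivalent to F.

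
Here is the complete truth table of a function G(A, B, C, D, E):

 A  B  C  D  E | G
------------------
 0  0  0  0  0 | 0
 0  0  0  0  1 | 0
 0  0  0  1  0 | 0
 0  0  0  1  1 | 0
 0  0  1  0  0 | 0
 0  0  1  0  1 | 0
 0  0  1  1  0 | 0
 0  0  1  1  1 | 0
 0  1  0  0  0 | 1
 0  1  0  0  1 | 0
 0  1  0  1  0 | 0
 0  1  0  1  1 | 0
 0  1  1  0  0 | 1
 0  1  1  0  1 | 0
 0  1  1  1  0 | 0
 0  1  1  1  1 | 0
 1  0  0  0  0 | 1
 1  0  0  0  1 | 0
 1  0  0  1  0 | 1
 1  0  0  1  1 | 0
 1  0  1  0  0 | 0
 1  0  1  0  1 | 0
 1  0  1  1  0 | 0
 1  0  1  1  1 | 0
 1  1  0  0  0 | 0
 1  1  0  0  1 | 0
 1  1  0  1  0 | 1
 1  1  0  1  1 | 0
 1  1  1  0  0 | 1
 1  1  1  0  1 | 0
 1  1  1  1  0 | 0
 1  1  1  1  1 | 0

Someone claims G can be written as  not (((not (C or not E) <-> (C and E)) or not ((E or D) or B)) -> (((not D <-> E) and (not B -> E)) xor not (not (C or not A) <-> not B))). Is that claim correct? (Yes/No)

Evaluate not (((not (C or not E) <-> (C and E)) or not ((E or D) or B)) -> (((not D <-> E) and (not B -> E)) xor not (not (C or not A) <-> not B))) on each row and compare to G:
  A=0, B=0, C=0, D=0, E=0: formula gives 0, G = 0 ✓
  A=0, B=0, C=0, D=0, E=1: formula gives 0, G = 0 ✓
  A=0, B=0, C=0, D=1, E=0: formula gives 0, G = 0 ✓
  A=0, B=0, C=0, D=1, E=1: formula gives 0, G = 0 ✓
  … (the remaining 28 rows also agree.)
All 32 rows match — the expression computes G exactly.

Yes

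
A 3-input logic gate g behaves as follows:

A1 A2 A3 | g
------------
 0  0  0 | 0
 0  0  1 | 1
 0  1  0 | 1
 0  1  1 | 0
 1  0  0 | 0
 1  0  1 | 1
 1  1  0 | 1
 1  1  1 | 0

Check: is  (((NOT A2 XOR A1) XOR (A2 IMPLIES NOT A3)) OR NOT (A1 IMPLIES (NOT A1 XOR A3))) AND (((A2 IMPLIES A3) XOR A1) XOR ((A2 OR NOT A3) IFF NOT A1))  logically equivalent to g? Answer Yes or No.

No

Evaluate (((NOT A2 XOR A1) XOR (A2 IMPLIES NOT A3)) OR NOT (A1 IMPLIES (NOT A1 XOR A3))) AND (((A2 IMPLIES A3) XOR A1) XOR ((A2 OR NOT A3) IFF NOT A1)) on each row and compare to g:
  A1=0, A2=0, A3=0: formula gives 0, g = 0 ✓
  A1=0, A2=0, A3=1: formula gives 0, but g = 1 ✗
Since they disagree at (0,0,1), the expression is not a correct formula for g.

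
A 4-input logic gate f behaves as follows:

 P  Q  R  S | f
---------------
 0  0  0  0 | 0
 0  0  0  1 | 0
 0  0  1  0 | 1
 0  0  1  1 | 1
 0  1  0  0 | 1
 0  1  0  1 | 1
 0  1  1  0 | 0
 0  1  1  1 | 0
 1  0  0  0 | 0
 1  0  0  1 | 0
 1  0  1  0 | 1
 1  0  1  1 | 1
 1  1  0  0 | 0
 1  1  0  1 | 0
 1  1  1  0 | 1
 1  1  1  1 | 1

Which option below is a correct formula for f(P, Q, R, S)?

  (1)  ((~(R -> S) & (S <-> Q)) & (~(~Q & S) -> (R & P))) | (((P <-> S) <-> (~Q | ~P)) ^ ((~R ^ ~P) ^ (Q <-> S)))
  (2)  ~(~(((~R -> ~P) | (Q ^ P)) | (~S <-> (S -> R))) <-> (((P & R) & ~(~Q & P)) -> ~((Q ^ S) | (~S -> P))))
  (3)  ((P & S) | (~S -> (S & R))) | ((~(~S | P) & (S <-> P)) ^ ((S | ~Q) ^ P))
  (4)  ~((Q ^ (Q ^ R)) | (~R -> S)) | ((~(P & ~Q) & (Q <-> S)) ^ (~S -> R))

1

(2) disagrees with f on (0,0,0,0) (formula → 1, table → 0); rule it out.
(3) disagrees with f on (0,0,0,0) (formula → 1, table → 0); rule it out.
(4) disagrees with f on (0,0,0,0) (formula → 1, table → 0); rule it out.
That leaves (1). Evaluating it on every row reproduces the table of f exactly.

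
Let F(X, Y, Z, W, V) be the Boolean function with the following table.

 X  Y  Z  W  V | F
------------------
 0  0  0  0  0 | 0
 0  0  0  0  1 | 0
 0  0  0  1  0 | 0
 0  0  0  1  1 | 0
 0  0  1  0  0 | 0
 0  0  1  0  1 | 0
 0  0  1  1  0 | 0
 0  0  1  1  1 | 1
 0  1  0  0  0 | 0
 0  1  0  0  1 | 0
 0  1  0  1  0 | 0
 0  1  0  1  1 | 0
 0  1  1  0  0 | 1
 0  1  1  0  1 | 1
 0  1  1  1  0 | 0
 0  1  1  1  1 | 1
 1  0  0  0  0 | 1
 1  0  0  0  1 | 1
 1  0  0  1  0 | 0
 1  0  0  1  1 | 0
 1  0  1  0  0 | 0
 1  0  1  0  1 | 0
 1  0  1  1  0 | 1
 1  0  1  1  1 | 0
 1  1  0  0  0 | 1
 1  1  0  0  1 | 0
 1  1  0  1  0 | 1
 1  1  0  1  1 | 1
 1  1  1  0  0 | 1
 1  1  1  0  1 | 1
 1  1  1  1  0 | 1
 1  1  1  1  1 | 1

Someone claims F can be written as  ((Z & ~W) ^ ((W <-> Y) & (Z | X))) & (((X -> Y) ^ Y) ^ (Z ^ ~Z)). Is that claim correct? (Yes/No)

Check the formula against F row by row:
  X=0, Y=0, Z=0, W=0, V=0: formula gives 0, F = 0 ✓
  X=0, Y=0, Z=0, W=0, V=1: formula gives 0, F = 0 ✓
  X=0, Y=0, Z=0, W=1, V=0: formula gives 0, F = 0 ✓
  X=0, Y=0, Z=0, W=1, V=1: formula gives 0, F = 0 ✓
  …
  X=0, Y=0, Z=1, W=1, V=1: formula gives 0, but F = 1 ✗
Row (0,0,1,1,1) is a counterexample, so the formula is not equivalent to F.

No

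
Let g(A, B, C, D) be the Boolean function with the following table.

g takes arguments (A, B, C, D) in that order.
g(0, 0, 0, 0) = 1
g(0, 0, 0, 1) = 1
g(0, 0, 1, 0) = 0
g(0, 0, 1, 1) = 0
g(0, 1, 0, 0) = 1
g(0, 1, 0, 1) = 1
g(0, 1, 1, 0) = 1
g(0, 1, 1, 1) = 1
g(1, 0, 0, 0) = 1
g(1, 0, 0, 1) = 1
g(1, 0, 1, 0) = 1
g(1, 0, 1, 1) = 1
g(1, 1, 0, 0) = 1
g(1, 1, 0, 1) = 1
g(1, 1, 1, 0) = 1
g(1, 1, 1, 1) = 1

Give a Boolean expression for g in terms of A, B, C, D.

There are just 2 zero rows: (0,0,1,0), (0,0,1,1). Their minterms are ¬A·¬B·C·¬D, ¬A·¬B·C·D; the OR of those covers precisely the 0-outputs, and negating it yields g.

g(A, B, C, D) = NOT ((((NOT A AND NOT B) AND C) AND NOT D) OR (((NOT A AND NOT B) AND C) AND D))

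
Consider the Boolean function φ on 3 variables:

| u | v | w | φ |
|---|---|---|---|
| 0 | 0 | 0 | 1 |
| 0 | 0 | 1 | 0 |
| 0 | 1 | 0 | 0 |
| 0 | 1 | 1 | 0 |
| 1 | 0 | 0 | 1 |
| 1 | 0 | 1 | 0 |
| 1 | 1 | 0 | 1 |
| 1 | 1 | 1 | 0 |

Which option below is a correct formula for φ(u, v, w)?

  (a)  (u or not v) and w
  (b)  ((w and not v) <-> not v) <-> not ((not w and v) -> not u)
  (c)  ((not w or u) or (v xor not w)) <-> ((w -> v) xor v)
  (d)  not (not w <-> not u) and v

b

(a) fails at (0,0,0): the formula yields 0, φ is 1.
(c) fails at (0,0,1): the formula yields 1, φ is 0.
(d) fails at (0,0,0): the formula yields 0, φ is 1.
(b) is the remaining candidate, and it agrees with φ on all 8 inputs.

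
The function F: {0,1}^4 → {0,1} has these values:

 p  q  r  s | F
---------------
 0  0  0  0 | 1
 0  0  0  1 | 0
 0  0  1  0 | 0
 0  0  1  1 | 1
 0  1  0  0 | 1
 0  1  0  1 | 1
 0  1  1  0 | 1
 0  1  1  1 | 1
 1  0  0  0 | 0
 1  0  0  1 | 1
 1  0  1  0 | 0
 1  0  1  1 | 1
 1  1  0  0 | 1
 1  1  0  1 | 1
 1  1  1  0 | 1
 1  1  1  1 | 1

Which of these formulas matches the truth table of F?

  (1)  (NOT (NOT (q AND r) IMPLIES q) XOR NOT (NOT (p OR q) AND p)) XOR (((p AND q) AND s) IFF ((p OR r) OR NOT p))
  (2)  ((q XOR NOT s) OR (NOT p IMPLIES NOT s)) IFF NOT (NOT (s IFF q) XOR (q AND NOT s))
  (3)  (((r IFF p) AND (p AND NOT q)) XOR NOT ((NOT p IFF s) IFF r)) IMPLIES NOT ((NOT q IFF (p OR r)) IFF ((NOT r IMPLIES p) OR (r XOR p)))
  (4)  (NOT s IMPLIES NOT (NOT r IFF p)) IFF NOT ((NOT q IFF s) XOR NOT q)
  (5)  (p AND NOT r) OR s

(1) disagrees with F on (0,0,0,0) (formula → 0, table → 1); rule it out.
(2) disagrees with F on (0,0,0,1) (formula → 1, table → 0); rule it out.
(4) disagrees with F on (0,0,0,0) (formula → 0, table → 1); rule it out.
(5) disagrees with F on (0,0,0,0) (formula → 0, table → 1); rule it out.
Only (3) survives; checking it on all 16 rows confirms it matches F.

3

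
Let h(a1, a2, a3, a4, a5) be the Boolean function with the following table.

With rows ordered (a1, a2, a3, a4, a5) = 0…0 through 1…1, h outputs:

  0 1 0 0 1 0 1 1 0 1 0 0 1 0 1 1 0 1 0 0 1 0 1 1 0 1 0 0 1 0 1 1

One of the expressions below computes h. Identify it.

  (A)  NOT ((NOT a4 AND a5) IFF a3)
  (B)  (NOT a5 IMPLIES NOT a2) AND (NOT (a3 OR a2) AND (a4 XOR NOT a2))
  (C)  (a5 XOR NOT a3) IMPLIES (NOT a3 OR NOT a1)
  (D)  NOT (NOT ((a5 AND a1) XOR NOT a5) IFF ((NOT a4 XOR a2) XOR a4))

A

(B): at (0,0,0,0,0) it gives 1, but h = 0 — eliminated.
(C): at (0,0,0,0,0) it gives 1, but h = 0 — eliminated.
(D): at (0,0,0,0,0) it gives 1, but h = 0 — eliminated.
Only (A) survives; checking it on all 32 rows confirms it matches h.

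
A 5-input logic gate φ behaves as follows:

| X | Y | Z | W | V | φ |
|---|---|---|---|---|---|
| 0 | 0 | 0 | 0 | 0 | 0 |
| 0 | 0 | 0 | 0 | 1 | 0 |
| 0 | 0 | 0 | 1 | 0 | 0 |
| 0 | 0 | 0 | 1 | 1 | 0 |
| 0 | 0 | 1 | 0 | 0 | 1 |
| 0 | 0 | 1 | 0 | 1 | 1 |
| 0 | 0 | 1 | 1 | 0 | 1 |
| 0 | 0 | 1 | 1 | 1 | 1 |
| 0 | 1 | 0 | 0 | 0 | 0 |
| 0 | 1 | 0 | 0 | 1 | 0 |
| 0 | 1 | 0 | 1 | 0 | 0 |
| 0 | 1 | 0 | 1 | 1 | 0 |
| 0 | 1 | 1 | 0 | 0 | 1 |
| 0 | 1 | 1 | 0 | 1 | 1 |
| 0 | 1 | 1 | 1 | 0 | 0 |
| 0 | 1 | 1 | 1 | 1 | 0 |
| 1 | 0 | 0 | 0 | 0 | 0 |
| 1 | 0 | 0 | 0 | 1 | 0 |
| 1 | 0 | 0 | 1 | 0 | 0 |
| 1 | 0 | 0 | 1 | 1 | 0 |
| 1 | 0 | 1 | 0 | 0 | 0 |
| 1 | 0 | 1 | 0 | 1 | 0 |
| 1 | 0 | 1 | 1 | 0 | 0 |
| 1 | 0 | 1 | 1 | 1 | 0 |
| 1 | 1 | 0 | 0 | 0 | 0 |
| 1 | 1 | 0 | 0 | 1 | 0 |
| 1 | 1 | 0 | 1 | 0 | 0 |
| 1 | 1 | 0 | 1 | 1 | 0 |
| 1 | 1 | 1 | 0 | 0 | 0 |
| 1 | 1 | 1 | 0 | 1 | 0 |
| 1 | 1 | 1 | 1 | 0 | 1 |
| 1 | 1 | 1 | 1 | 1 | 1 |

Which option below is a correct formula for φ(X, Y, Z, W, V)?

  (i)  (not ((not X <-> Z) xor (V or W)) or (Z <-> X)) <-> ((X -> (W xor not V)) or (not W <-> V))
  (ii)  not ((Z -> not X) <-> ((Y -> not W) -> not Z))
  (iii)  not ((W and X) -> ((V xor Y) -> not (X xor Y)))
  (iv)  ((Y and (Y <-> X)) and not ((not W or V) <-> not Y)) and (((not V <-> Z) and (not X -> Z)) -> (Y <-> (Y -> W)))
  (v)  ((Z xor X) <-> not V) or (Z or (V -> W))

ii

(i): at (0,0,0,0,0) it gives 1, but φ = 0 — eliminated.
(iii): at (0,0,1,0,0) it gives 0, but φ = 1 — eliminated.
(iv): at (0,0,1,0,0) it gives 0, but φ = 1 — eliminated.
(v): at (0,0,0,0,0) it gives 1, but φ = 0 — eliminated.
(ii) is the remaining candidate, and it agrees with φ on all 32 inputs.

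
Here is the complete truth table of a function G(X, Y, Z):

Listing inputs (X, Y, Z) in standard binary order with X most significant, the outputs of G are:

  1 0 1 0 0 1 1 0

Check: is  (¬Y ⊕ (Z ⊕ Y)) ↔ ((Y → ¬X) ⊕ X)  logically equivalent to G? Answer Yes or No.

Yes

Evaluate (¬Y ⊕ (Z ⊕ Y)) ↔ ((Y → ¬X) ⊕ X) on each row and compare to G:
  X=0, Y=0, Z=0: formula gives 1, G = 1 ✓
  X=0, Y=0, Z=1: formula gives 0, G = 0 ✓
  X=0, Y=1, Z=0: formula gives 1, G = 1 ✓
  X=0, Y=1, Z=1: formula gives 0, G = 0 ✓
  X=1, Y=0, Z=0: formula gives 0, G = 0 ✓
  …and likewise for the remaining 3 rows.
No disagreement on any input; they are logically equivalent.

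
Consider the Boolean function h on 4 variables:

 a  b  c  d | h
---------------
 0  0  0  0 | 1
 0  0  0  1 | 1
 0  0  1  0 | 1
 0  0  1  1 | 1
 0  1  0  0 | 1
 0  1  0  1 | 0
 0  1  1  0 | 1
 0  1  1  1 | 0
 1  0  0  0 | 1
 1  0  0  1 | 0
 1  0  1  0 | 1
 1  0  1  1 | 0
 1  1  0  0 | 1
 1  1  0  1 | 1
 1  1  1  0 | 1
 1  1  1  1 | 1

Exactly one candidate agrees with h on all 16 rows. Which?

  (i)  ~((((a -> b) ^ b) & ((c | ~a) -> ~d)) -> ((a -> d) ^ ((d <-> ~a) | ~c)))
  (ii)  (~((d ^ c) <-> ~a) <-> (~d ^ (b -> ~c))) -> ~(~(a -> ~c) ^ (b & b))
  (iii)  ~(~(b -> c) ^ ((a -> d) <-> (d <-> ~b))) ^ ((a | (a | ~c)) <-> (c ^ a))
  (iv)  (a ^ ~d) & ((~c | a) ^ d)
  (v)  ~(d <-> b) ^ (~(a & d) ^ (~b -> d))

(i) disagrees with h on (0,0,0,1) (formula → 0, table → 1); rule it out.
(ii) disagrees with h on (0,1,0,1) (formula → 1, table → 0); rule it out.
(iii) disagrees with h on (0,0,0,1) (formula → 0, table → 1); rule it out.
(iv) disagrees with h on (0,0,0,1) (formula → 0, table → 1); rule it out.
(v) is the remaining candidate, and it agrees with h on all 16 inputs.

v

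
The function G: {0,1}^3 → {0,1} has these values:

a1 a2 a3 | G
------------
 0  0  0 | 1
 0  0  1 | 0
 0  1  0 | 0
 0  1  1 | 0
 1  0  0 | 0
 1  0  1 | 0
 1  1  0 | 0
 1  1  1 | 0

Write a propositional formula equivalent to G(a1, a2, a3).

The output is 1 only when every input is 0 — NOR of all inputs.

G(a1, a2, a3) = NOT ((a1 OR a2) OR a3)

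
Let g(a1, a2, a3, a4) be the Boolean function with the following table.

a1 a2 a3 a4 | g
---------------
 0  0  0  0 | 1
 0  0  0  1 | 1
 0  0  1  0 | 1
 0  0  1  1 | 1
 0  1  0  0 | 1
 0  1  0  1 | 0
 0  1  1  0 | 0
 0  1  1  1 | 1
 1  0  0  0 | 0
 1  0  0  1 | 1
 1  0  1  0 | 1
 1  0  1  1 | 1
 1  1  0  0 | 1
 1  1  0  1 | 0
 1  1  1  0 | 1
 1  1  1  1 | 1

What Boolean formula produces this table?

g is 0 on only 4 rows — (0,1,0,1), (0,1,1,0), (1,0,0,0), (1,1,0,1). Writing each as a minterm (¬a1·a2·¬a3·a4, ¬a1·a2·a3·¬a4, a1·¬a2·¬a3·¬a4, a1·a2·¬a3·a4) and OR-ing them characterizes exactly where g=0, so g is the negation of that disjunction.

g(a1, a2, a3, a4) = NOT ((((((NOT a1 AND a2) AND NOT a3) AND a4) OR (((NOT a1 AND a2) AND a3) AND NOT a4)) OR (((a1 AND NOT a2) AND NOT a3) AND NOT a4)) OR (((a1 AND a2) AND NOT a3) AND a4))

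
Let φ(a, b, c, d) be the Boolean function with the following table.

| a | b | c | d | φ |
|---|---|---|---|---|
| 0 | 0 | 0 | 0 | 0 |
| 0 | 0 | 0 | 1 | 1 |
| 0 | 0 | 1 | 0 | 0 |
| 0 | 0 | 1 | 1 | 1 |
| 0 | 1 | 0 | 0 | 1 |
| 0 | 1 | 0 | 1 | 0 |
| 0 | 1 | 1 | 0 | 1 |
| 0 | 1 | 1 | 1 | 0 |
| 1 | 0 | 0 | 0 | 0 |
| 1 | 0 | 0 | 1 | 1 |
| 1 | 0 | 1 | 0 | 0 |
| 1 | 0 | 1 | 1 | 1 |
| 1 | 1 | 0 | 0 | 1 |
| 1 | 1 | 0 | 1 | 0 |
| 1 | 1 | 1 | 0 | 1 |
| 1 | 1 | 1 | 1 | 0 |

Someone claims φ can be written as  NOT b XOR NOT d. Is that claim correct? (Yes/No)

Yes

Check the formula against φ row by row:
  a=0, b=0, c=0, d=0: formula gives 0, φ = 0 ✓
  a=0, b=0, c=0, d=1: formula gives 1, φ = 1 ✓
  a=0, b=0, c=1, d=0: formula gives 0, φ = 0 ✓
  a=0, b=0, c=1, d=1: formula gives 1, φ = 1 ✓
  … (the remaining 12 rows also agree.)
All 16 rows match — the expression computes φ exactly.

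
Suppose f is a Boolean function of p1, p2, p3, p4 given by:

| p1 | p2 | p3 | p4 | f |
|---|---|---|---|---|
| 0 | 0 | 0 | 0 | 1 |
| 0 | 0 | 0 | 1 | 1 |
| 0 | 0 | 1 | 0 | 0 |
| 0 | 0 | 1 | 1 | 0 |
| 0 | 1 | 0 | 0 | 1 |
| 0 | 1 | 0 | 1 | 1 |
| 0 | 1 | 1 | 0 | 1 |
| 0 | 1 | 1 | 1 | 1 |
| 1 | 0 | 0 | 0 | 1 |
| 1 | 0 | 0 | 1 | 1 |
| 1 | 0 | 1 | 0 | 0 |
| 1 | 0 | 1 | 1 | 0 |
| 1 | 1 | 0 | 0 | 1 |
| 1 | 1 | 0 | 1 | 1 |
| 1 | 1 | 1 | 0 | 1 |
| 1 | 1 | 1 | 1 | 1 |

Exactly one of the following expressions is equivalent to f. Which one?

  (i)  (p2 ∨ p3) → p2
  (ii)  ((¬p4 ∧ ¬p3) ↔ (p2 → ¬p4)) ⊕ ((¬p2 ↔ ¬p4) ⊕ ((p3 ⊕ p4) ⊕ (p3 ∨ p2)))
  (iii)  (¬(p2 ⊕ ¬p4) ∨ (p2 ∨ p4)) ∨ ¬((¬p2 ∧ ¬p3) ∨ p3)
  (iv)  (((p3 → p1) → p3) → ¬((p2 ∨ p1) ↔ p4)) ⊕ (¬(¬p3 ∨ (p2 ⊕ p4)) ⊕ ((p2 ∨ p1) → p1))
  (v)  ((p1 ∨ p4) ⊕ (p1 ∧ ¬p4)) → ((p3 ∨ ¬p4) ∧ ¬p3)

i

(ii) disagrees with f on (0,0,0,0) (formula → 0, table → 1); rule it out.
(iii) disagrees with f on (0,0,0,0) (formula → 0, table → 1); rule it out.
(iv) disagrees with f on (0,0,0,0) (formula → 0, table → 1); rule it out.
(v) disagrees with f on (0,0,0,1) (formula → 0, table → 1); rule it out.
That leaves (i). Evaluating it on every row reproduces the table of f exactly.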